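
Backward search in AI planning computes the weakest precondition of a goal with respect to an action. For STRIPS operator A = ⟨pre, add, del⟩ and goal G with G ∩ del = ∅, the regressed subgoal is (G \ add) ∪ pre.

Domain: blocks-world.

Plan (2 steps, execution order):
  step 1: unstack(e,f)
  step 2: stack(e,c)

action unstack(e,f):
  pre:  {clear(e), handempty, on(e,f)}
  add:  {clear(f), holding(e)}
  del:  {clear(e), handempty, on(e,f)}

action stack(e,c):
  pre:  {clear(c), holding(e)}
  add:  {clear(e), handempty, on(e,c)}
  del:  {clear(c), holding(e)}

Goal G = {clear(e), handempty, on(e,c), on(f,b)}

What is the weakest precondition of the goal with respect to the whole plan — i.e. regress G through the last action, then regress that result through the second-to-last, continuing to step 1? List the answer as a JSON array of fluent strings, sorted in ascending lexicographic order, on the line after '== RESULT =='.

Work backward from the goal:
  through step 2 (stack(e,c)): drop {clear(e), handempty, on(e,c)}, keep {on(f,b)}, require {clear(c), holding(e)}
    → {clear(c), holding(e), on(f,b)}
  through step 1 (unstack(e,f)): drop {holding(e)}, keep {clear(c), on(f,b)}, require {clear(e), handempty, on(e,f)}
    → {clear(c), clear(e), handempty, on(e,f), on(f,b)}

== RESULT ==
["clear(c)", "clear(e)", "handempty", "on(e,f)", "on(f,b)"]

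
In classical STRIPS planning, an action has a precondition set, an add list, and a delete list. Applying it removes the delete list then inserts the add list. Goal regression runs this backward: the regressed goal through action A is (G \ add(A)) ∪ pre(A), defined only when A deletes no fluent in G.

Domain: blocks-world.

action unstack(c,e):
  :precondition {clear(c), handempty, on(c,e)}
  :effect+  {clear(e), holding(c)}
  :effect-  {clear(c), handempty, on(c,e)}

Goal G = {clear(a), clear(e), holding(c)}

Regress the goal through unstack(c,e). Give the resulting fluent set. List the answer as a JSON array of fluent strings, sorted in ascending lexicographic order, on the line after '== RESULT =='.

Regress:
  G ∩ del = {}  (empty — regression defined)
  G \ add = {clear(a), clear(e), holding(c)} \ {clear(e), holding(c)} = {clear(a)}
  ∪ pre   = {clear(a)} ∪ {clear(c), handempty, on(c,e)}
          = {clear(a), clear(c), handempty, on(c,e)}

== RESULT ==
["clear(a)", "clear(c)", "handempty", "on(c,e)"]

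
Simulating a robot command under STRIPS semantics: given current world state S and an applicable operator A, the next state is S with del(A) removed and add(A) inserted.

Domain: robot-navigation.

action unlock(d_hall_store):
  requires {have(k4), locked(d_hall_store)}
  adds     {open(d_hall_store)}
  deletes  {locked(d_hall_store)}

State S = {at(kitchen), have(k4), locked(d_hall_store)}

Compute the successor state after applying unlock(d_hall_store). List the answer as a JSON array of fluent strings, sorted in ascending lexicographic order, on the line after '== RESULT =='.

Progress:
  pre ⊆ S: {have(k4), locked(d_hall_store)} ⊆ S  — applicable
  S \ del = {at(kitchen), have(k4)}
  ∪ add   = {at(kitchen), have(k4), open(d_hall_store)}

== RESULT ==
["at(kitchen)", "have(k4)", "open(d_hall_store)"]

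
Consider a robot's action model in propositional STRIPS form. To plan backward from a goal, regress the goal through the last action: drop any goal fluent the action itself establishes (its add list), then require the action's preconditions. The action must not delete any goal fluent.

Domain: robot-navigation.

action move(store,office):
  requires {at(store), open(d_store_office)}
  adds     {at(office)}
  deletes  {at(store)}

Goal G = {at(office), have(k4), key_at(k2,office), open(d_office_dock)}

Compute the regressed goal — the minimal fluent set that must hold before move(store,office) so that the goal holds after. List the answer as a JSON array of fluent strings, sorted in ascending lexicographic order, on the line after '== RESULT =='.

Regress:
  G ∩ del = {}  (empty — regression defined)
  G \ add = {at(office), have(k4), key_at(k2,office), open(d_office_dock)} \ {at(office)} = {have(k4), key_at(k2,office), open(d_office_dock)}
  ∪ pre   = {have(k4), key_at(k2,office), open(d_office_dock)} ∪ {at(store), open(d_store_office)}
          = {at(store), have(k4), key_at(k2,office), open(d_office_dock), open(d_store_office)}

== RESULT ==
["at(store)", "have(k4)", "key_at(k2,office)", "open(d_office_dock)", "open(d_store_office)"]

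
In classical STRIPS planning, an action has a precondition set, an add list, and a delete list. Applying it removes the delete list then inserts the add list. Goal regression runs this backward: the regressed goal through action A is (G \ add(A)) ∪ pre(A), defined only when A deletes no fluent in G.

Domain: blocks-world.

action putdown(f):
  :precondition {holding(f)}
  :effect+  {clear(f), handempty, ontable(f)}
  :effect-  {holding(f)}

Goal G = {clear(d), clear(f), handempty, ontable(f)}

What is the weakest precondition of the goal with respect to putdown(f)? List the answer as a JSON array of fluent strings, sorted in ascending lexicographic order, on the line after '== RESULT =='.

Compute (G \ add) ∪ pre:
  G ∩ del = {}  (empty — regression defined)
  G \ add = {clear(d), clear(f), handempty, ontable(f)} \ {clear(f), handempty, ontable(f)} = {clear(d)}
  ∪ pre   = {clear(d)} ∪ {holding(f)}
          = {clear(d), holding(f)}

== RESULT ==
["clear(d)", "holding(f)"]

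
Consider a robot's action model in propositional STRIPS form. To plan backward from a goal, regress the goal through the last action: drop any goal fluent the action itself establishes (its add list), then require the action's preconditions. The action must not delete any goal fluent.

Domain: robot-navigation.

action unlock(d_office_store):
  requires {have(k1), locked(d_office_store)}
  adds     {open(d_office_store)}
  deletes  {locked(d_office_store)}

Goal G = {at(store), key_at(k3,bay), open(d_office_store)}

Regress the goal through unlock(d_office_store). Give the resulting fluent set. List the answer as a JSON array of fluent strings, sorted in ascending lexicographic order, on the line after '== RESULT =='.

Compute (G \ add) ∪ pre:
  G ∩ del = {}  (empty — regression defined)
  G \ add = {at(store), key_at(k3,bay), open(d_office_store)} \ {open(d_office_store)} = {at(store), key_at(k3,bay)}
  ∪ pre   = {at(store), key_at(k3,bay)} ∪ {have(k1), locked(d_office_store)}
          = {at(store), have(k1), key_at(k3,bay), locked(d_office_store)}

== RESULT ==
["at(store)", "have(k1)", "key_at(k3,bay)", "locked(d_office_store)"]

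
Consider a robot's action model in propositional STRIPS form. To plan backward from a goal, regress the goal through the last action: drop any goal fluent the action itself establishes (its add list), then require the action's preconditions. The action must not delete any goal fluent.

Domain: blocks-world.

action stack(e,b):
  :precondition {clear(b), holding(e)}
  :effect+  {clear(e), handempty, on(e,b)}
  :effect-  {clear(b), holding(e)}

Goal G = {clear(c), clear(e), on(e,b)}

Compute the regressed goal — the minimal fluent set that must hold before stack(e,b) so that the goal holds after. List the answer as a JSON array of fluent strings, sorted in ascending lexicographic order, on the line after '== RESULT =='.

Compute (G \ add) ∪ pre:
  G ∩ del = {}  (empty — regression defined)
  G \ add = {clear(c), clear(e), on(e,b)} \ {clear(e), handempty, on(e,b)} = {clear(c)}
  ∪ pre   = {clear(c)} ∪ {clear(b), holding(e)}
          = {clear(b), clear(c), holding(e)}

== RESULT ==
["clear(b)", "clear(c)", "holding(e)"]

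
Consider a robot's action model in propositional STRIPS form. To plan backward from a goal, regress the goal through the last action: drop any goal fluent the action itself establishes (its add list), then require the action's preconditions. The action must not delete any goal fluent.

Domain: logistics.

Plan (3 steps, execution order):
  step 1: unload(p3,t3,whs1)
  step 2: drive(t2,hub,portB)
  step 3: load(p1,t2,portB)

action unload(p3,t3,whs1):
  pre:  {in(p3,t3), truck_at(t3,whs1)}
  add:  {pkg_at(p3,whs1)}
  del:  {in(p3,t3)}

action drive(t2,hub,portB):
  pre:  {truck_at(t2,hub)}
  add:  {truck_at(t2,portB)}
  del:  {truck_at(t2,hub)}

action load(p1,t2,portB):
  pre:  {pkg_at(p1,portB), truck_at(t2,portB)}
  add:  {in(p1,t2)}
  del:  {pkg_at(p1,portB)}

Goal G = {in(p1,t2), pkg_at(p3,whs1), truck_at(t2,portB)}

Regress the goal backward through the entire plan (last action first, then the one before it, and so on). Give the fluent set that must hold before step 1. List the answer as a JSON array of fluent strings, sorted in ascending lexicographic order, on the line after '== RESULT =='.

Work backward from the goal:
  through step 3 (load(p1,t2,portB)): drop {in(p1,t2)}, keep {pkg_at(p3,whs1), truck_at(t2,portB)}, require {pkg_at(p1,portB), truck_at(t2,portB)}
    → {pkg_at(p1,portB), pkg_at(p3,whs1), truck_at(t2,portB)}
  through step 2 (drive(t2,hub,portB)): drop {truck_at(t2,portB)}, keep {pkg_at(p1,portB), pkg_at(p3,whs1)}, require {truck_at(t2,hub)}
    → {pkg_at(p1,portB), pkg_at(p3,whs1), truck_at(t2,hub)}
  through step 1 (unload(p3,t3,whs1)): drop {pkg_at(p3,whs1)}, keep {pkg_at(p1,portB), truck_at(t2,hub)}, require {in(p3,t3), truck_at(t3,whs1)}
    → {in(p3,t3), pkg_at(p1,portB), truck_at(t2,hub), truck_at(t3,whs1)}

== RESULT ==
["in(p3,t3)", "pkg_at(p1,portB)", "truck_at(t2,hub)", "truck_at(t3,whs1)"]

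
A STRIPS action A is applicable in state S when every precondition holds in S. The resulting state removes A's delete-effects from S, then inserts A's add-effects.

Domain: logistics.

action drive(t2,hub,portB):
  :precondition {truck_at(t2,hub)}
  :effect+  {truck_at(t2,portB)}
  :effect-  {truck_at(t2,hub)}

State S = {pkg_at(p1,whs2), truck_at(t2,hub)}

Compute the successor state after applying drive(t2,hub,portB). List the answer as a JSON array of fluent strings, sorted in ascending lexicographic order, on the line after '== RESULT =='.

Compute (S \ del) ∪ add:
  pre ⊆ S: {truck_at(t2,hub)} ⊆ S  — applicable
  S \ del = {pkg_at(p1,whs2)}
  ∪ add   = {pkg_at(p1,whs2), truck_at(t2,portB)}

== RESULT ==
["pkg_at(p1,whs2)", "truck_at(t2,portB)"]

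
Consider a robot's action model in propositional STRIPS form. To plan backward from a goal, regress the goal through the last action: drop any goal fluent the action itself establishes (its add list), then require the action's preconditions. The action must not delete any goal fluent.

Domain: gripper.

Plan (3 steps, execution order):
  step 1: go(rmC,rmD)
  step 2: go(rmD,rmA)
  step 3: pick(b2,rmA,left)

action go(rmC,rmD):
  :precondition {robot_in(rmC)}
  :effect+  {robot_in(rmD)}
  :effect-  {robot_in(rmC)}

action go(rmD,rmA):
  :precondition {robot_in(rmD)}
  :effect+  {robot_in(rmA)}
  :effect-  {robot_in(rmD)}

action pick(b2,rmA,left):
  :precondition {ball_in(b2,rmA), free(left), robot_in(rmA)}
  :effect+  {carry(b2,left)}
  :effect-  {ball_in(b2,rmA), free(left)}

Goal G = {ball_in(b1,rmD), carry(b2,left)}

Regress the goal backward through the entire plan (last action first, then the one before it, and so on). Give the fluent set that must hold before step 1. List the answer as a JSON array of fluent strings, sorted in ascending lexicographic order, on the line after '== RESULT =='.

Regress step by step:
  through step 3 (pick(b2,rmA,left)): drop {carry(b2,left)}, keep {ball_in(b1,rmD)}, require {ball_in(b2,rmA), free(left), robot_in(rmA)}
    → {ball_in(b1,rmD), ball_in(b2,rmA), free(left), robot_in(rmA)}
  through step 2 (go(rmD,rmA)): drop {robot_in(rmA)}, keep {ball_in(b1,rmD), ball_in(b2,rmA), free(left)}, require {robot_in(rmD)}
    → {ball_in(b1,rmD), ball_in(b2,rmA), free(left), robot_in(rmD)}
  through step 1 (go(rmC,rmD)): drop {robot_in(rmD)}, keep {ball_in(b1,rmD), ball_in(b2,rmA), free(left)}, require {robot_in(rmC)}
    → {ball_in(b1,rmD), ball_in(b2,rmA), free(left), robot_in(rmC)}

== RESULT ==
["ball_in(b1,rmD)", "ball_in(b2,rmA)", "free(left)", "robot_in(rmC)"]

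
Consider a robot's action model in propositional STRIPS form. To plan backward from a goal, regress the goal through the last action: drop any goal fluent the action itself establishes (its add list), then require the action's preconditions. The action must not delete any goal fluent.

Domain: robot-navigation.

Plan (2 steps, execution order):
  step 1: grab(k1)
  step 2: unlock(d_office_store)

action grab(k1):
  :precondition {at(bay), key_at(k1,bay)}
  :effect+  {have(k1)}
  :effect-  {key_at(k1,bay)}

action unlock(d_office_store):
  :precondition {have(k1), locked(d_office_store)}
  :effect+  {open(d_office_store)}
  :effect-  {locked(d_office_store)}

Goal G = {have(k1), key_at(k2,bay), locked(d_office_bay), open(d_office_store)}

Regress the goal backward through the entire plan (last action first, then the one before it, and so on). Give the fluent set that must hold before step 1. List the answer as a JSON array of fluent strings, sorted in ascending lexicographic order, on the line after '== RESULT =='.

Work backward from the goal:
  through step 2 (unlock(d_office_store)): drop {open(d_office_store)}, keep {have(k1), key_at(k2,bay), locked(d_office_bay)}, require {have(k1), locked(d_office_store)}
    → {have(k1), key_at(k2,bay), locked(d_office_bay), locked(d_office_store)}
  through step 1 (grab(k1)): drop {have(k1)}, keep {key_at(k2,bay), locked(d_office_bay), locked(d_office_store)}, require {at(bay), key_at(k1,bay)}
    → {at(bay), key_at(k1,bay), key_at(k2,bay), locked(d_office_bay), locked(d_office_store)}

== RESULT ==
["at(bay)", "key_at(k1,bay)", "key_at(k2,bay)", "locked(d_office_bay)", "locked(d_office_store)"]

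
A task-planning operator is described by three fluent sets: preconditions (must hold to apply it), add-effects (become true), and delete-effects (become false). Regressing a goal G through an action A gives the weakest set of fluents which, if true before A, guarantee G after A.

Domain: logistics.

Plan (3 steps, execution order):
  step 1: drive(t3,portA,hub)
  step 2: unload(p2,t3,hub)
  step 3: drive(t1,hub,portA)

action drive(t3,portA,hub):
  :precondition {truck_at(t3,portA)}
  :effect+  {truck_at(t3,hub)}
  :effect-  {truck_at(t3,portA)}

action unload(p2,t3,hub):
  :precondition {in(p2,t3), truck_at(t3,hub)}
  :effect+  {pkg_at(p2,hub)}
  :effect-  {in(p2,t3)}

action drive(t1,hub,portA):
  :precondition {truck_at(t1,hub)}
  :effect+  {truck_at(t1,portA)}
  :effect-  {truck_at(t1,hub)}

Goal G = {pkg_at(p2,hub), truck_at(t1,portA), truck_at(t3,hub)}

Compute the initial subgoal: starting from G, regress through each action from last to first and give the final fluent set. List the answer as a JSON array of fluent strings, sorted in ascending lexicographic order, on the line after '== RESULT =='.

Regress step by step:
  through step 3 (drive(t1,hub,portA)): drop {truck_at(t1,portA)}, keep {pkg_at(p2,hub), truck_at(t3,hub)}, require {truck_at(t1,hub)}
    → {pkg_at(p2,hub), truck_at(t1,hub), truck_at(t3,hub)}
  through step 2 (unload(p2,t3,hub)): drop {pkg_at(p2,hub)}, keep {truck_at(t1,hub), truck_at(t3,hub)}, require {in(p2,t3), truck_at(t3,hub)}
    → {in(p2,t3), truck_at(t1,hub), truck_at(t3,hub)}
  through step 1 (drive(t3,portA,hub)): drop {truck_at(t3,hub)}, keep {in(p2,t3), truck_at(t1,hub)}, require {truck_at(t3,portA)}
    → {in(p2,t3), truck_at(t1,hub), truck_at(t3,portA)}

== RESULT ==
["in(p2,t3)", "truck_at(t1,hub)", "truck_at(t3,portA)"]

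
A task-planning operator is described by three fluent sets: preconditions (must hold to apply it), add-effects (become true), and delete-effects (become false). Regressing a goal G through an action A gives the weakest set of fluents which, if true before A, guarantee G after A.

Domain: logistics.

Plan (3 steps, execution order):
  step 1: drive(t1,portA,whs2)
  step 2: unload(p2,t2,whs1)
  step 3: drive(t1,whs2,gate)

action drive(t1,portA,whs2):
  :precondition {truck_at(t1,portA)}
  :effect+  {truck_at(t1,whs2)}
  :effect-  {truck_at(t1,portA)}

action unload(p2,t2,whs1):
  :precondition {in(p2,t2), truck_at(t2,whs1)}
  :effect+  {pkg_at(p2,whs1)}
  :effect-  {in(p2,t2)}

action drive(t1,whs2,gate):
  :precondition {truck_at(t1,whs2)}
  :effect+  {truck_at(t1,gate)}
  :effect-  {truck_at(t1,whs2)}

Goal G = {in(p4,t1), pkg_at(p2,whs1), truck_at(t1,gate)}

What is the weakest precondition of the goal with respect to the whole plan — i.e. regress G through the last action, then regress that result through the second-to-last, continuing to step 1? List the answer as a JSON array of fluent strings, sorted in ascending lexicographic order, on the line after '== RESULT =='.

Work backward from the goal:
  through step 3 (drive(t1,whs2,gate)): drop {truck_at(t1,gate)}, keep {in(p4,t1), pkg_at(p2,whs1)}, require {truck_at(t1,whs2)}
    → {in(p4,t1), pkg_at(p2,whs1), truck_at(t1,whs2)}
  through step 2 (unload(p2,t2,whs1)): drop {pkg_at(p2,whs1)}, keep {in(p4,t1), truck_at(t1,whs2)}, require {in(p2,t2), truck_at(t2,whs1)}
    → {in(p2,t2), in(p4,t1), truck_at(t1,whs2), truck_at(t2,whs1)}
  through step 1 (drive(t1,portA,whs2)): drop {truck_at(t1,whs2)}, keep {in(p2,t2), in(p4,t1), truck_at(t2,whs1)}, require {truck_at(t1,portA)}
    → {in(p2,t2), in(p4,t1), truck_at(t1,portA), truck_at(t2,whs1)}

== RESULT ==
["in(p2,t2)", "in(p4,t1)", "truck_at(t1,portA)", "truck_at(t2,whs1)"]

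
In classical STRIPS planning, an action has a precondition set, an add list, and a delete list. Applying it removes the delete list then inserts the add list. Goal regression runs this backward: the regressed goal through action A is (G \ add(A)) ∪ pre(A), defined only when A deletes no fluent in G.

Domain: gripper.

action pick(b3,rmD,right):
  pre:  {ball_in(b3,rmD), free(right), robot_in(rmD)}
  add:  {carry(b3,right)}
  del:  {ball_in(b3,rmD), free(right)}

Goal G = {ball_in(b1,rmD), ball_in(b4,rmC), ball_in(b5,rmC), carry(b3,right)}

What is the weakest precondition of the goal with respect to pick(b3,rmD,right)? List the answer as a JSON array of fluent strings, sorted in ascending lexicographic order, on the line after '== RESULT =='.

Compute (G \ add) ∪ pre:
  G ∩ del = {}  (empty — regression defined)
  G \ add = {ball_in(b1,rmD), ball_in(b4,rmC), ball_in(b5,rmC), carry(b3,right)} \ {carry(b3,right)} = {ball_in(b1,rmD), ball_in(b4,rmC), ball_in(b5,rmC)}
  ∪ pre   = {ball_in(b1,rmD), ball_in(b4,rmC), ball_in(b5,rmC)} ∪ {ball_in(b3,rmD), free(right), robot_in(rmD)}
          = {ball_in(b1,rmD), ball_in(b3,rmD), ball_in(b4,rmC), ball_in(b5,rmC), free(right), robot_in(rmD)}

== RESULT ==
["ball_in(b1,rmD)", "ball_in(b3,rmD)", "ball_in(b4,rmC)", "ball_in(b5,rmC)", "free(right)", "robot_in(rmD)"]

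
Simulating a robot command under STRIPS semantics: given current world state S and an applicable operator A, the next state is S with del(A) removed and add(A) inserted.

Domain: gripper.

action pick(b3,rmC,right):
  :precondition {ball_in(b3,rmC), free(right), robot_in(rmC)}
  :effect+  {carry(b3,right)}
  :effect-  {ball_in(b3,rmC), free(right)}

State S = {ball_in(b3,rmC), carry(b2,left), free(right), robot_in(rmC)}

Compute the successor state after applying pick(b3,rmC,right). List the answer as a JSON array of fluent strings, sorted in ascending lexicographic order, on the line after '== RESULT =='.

Progress:
  pre ⊆ S: {ball_in(b3,rmC), free(right), robot_in(rmC)} ⊆ S  — applicable
  S \ del = {carry(b2,left), robot_in(rmC)}
  ∪ add   = {carry(b2,left), carry(b3,right), robot_in(rmC)}

== RESULT ==
["carry(b2,left)", "carry(b3,right)", "robot_in(rmC)"]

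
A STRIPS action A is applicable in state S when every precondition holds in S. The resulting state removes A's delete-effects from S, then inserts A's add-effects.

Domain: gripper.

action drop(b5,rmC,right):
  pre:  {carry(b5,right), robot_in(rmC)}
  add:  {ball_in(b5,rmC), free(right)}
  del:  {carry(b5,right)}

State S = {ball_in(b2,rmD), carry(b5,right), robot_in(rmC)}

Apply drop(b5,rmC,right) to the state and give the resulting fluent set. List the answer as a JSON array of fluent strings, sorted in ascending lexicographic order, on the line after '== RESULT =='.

Progress:
  pre ⊆ S: {carry(b5,right), robot_in(rmC)} ⊆ S  — applicable
  S \ del = {ball_in(b2,rmD), robot_in(rmC)}
  ∪ add   = {ball_in(b2,rmD), ball_in(b5,rmC), free(right), robot_in(rmC)}

== RESULT ==
["ball_in(b2,rmD)", "ball_in(b5,rmC)", "free(right)", "robot_in(rmC)"]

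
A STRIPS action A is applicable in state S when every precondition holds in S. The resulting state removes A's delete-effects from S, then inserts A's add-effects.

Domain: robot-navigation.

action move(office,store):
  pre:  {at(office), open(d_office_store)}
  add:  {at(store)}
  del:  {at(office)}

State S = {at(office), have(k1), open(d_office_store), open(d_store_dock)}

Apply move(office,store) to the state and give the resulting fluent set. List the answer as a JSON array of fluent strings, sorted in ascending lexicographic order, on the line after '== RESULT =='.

Progress:
  pre ⊆ S: {at(office), open(d_office_store)} ⊆ S  — applicable
  S \ del = {have(k1), open(d_office_store), open(d_store_dock)}
  ∪ add   = {at(store), have(k1), open(d_office_store), open(d_store_dock)}

== RESULT ==
["at(store)", "have(k1)", "open(d_office_store)", "open(d_store_dock)"]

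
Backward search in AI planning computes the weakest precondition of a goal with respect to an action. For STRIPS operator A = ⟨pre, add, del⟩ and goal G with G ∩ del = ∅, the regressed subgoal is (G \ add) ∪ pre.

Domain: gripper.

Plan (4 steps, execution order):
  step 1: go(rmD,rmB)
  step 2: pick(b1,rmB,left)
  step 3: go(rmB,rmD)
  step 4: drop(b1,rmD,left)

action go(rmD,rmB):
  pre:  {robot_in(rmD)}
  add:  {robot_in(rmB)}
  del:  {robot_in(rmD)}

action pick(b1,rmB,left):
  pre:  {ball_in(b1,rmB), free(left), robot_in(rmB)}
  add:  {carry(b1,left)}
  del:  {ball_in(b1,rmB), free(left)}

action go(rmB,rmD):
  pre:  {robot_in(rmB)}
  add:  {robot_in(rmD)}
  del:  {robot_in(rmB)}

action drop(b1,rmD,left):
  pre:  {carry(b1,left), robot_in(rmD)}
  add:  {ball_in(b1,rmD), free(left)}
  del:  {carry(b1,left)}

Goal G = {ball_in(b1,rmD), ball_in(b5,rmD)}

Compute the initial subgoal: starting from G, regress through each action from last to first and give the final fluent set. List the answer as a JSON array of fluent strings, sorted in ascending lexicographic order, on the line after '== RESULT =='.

Regress step by step:
  through step 4 (drop(b1,rmD,left)): drop {ball_in(b1,rmD)}, keep {ball_in(b5,rmD)}, require {carry(b1,left), robot_in(rmD)}
    → {ball_in(b5,rmD), carry(b1,left), robot_in(rmD)}
  through step 3 (go(rmB,rmD)): drop {robot_in(rmD)}, keep {ball_in(b5,rmD), carry(b1,left)}, require {robot_in(rmB)}
    → {ball_in(b5,rmD), carry(b1,left), robot_in(rmB)}
  through step 2 (pick(b1,rmB,left)): drop {carry(b1,left)}, keep {ball_in(b5,rmD), robot_in(rmB)}, require {ball_in(b1,rmB), free(left), robot_in(rmB)}
    → {ball_in(b1,rmB), ball_in(b5,rmD), free(left), robot_in(rmB)}
  through step 1 (go(rmD,rmB)): drop {robot_in(rmB)}, keep {ball_in(b1,rmB), ball_in(b5,rmD), free(left)}, require {robot_in(rmD)}
    → {ball_in(b1,rmB), ball_in(b5,rmD), free(left), robot_in(rmD)}

== RESULT ==
["ball_in(b1,rmB)", "ball_in(b5,rmD)", "free(left)", "robot_in(rmD)"]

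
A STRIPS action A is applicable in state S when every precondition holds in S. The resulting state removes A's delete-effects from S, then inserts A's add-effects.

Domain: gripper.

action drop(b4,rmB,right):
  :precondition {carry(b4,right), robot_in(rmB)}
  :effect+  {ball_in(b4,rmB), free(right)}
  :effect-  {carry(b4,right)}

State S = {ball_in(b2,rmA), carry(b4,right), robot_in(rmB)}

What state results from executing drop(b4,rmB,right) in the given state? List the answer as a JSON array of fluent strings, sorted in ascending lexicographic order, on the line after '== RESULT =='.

Compute (S \ del) ∪ add:
  pre ⊆ S: {carry(b4,right), robot_in(rmB)} ⊆ S  — applicable
  S \ del = {ball_in(b2,rmA), robot_in(rmB)}
  ∪ add   = {ball_in(b2,rmA), ball_in(b4,rmB), free(right), robot_in(rmB)}

== RESULT ==
["ball_in(b2,rmA)", "ball_in(b4,rmB)", "free(right)", "robot_in(rmB)"]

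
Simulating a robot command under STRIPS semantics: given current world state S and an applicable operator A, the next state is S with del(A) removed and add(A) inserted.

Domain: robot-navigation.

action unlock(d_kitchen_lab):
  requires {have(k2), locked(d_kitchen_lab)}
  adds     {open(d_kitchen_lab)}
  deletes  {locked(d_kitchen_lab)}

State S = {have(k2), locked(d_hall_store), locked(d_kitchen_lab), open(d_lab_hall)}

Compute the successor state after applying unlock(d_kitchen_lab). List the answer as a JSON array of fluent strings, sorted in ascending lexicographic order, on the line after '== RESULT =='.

Progress:
  pre ⊆ S: {have(k2), locked(d_kitchen_lab)} ⊆ S  — applicable
  S \ del = {have(k2), locked(d_hall_store), open(d_lab_hall)}
  ∪ add   = {have(k2), locked(d_hall_store), open(d_kitchen_lab), open(d_lab_hall)}

== RESULT ==
["have(k2)", "locked(d_hall_store)", "open(d_kitchen_lab)", "open(d_lab_hall)"]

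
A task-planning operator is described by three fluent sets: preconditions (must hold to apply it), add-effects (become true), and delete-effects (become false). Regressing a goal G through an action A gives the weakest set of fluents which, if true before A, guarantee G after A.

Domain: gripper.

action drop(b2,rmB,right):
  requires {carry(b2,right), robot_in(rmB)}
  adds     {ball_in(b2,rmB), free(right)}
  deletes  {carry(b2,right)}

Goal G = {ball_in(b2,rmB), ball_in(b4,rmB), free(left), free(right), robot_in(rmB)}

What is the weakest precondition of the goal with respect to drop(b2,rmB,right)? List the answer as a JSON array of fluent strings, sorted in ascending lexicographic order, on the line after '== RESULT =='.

Compute (G \ add) ∪ pre:
  G ∩ del = {}  (empty — regression defined)
  G \ add = {ball_in(b2,rmB), ball_in(b4,rmB), free(left), free(right), robot_in(rmB)} \ {ball_in(b2,rmB), free(right)} = {ball_in(b4,rmB), free(left), robot_in(rmB)}
  ∪ pre   = {ball_in(b4,rmB), free(left), robot_in(rmB)} ∪ {carry(b2,right), robot_in(rmB)}
          = {ball_in(b4,rmB), carry(b2,right), free(left), robot_in(rmB)}

== RESULT ==
["ball_in(b4,rmB)", "carry(b2,right)", "free(left)", "robot_in(rmB)"]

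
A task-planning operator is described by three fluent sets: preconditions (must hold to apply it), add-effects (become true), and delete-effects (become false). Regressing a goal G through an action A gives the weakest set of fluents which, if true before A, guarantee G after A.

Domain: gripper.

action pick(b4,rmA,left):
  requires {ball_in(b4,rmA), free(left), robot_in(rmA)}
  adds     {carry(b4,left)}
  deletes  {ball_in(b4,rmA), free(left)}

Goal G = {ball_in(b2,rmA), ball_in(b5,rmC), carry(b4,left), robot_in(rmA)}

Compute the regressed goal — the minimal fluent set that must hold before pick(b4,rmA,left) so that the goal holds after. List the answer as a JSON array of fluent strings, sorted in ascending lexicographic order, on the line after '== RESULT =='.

Regress:
  G ∩ del = {}  (empty — regression defined)
  G \ add = {ball_in(b2,rmA), ball_in(b5,rmC), carry(b4,left), robot_in(rmA)} \ {carry(b4,left)} = {ball_in(b2,rmA), ball_in(b5,rmC), robot_in(rmA)}
  ∪ pre   = {ball_in(b2,rmA), ball_in(b5,rmC), robot_in(rmA)} ∪ {ball_in(b4,rmA), free(left), robot_in(rmA)}
          = {ball_in(b2,rmA), ball_in(b4,rmA), ball_in(b5,rmC), free(left), robot_in(rmA)}

== RESULT ==
["ball_in(b2,rmA)", "ball_in(b4,rmA)", "ball_in(b5,rmC)", "free(left)", "robot_in(rmA)"]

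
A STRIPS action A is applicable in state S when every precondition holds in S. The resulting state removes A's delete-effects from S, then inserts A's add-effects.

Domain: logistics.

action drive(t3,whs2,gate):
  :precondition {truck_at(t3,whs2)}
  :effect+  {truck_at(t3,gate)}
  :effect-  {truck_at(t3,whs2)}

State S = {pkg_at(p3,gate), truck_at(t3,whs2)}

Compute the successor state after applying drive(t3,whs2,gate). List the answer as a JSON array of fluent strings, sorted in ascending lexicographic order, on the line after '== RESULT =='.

Progress:
  pre ⊆ S: {truck_at(t3,whs2)} ⊆ S  — applicable
  S \ del = {pkg_at(p3,gate)}
  ∪ add   = {pkg_at(p3,gate), truck_at(t3,gate)}

== RESULT ==
["pkg_at(p3,gate)", "truck_at(t3,gate)"]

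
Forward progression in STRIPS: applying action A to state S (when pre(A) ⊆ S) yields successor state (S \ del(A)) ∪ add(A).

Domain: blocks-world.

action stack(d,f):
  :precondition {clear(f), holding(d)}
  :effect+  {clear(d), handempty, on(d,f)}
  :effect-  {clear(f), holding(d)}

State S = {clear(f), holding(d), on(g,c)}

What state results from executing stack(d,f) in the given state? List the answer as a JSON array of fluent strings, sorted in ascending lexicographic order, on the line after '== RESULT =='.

Progress:
  pre ⊆ S: {clear(f), holding(d)} ⊆ S  — applicable
  S \ del = {on(g,c)}
  ∪ add   = {clear(d), handempty, on(d,f), on(g,c)}

== RESULT ==
["clear(d)", "handempty", "on(d,f)", "on(g,c)"]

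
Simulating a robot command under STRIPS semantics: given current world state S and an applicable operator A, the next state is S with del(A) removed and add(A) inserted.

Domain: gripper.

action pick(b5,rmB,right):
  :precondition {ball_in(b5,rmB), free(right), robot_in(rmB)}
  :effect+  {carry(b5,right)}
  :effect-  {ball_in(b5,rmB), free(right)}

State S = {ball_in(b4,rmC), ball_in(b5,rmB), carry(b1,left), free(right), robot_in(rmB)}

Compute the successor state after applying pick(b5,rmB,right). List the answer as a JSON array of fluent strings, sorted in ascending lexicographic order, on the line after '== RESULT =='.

Progress:
  pre ⊆ S: {ball_in(b5,rmB), free(right), robot_in(rmB)} ⊆ S  — applicable
  S \ del = {ball_in(b4,rmC), carry(b1,left), robot_in(rmB)}
  ∪ add   = {ball_in(b4,rmC), carry(b1,left), carry(b5,right), robot_in(rmB)}

== RESULT ==
["ball_in(b4,rmC)", "carry(b1,left)", "carry(b5,right)", "robot_in(rmB)"]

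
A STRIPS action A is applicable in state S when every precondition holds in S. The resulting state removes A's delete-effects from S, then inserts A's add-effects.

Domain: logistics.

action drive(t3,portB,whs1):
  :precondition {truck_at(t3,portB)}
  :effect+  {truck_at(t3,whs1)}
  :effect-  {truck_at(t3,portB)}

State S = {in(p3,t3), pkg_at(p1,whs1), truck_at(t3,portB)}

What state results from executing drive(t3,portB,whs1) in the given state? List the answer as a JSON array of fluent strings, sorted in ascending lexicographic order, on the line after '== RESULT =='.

Progress:
  pre ⊆ S: {truck_at(t3,portB)} ⊆ S  — applicable
  S \ del = {in(p3,t3), pkg_at(p1,whs1)}
  ∪ add   = {in(p3,t3), pkg_at(p1,whs1), truck_at(t3,whs1)}

== RESULT ==
["in(p3,t3)", "pkg_at(p1,whs1)", "truck_at(t3,whs1)"]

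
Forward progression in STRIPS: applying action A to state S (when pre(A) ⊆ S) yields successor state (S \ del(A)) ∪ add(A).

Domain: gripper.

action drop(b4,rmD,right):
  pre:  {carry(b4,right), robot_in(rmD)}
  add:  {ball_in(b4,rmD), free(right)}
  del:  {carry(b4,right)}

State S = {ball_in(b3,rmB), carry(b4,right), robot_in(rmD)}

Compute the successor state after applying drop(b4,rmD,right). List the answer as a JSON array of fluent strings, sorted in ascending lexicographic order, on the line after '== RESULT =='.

Progress:
  pre ⊆ S: {carry(b4,right), robot_in(rmD)} ⊆ S  — applicable
  S \ del = {ball_in(b3,rmB), robot_in(rmD)}
  ∪ add   = {ball_in(b3,rmB), ball_in(b4,rmD), free(right), robot_in(rmD)}

== RESULT ==
["ball_in(b3,rmB)", "ball_in(b4,rmD)", "free(right)", "robot_in(rmD)"]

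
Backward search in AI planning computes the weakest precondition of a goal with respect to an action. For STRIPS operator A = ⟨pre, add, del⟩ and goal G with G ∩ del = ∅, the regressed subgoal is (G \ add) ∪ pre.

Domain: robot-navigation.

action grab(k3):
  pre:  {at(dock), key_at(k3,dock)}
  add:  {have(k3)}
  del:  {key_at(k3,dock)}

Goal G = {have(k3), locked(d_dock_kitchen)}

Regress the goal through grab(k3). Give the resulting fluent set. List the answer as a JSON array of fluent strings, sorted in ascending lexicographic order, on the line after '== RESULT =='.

Compute (G \ add) ∪ pre:
  G ∩ del = {}  (empty — regression defined)
  G \ add = {have(k3), locked(d_dock_kitchen)} \ {have(k3)} = {locked(d_dock_kitchen)}
  ∪ pre   = {locked(d_dock_kitchen)} ∪ {at(dock), key_at(k3,dock)}
          = {at(dock), key_at(k3,dock), locked(d_dock_kitchen)}

== RESULT ==
["at(dock)", "key_at(k3,dock)", "locked(d_dock_kitchen)"]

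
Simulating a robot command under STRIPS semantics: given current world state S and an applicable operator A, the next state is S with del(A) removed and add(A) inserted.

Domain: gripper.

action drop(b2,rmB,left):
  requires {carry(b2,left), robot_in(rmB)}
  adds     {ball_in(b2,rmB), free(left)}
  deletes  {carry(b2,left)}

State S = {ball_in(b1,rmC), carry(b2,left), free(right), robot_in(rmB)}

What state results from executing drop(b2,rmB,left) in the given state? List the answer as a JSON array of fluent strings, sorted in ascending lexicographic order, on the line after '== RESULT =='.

Compute (S \ del) ∪ add:
  pre ⊆ S: {carry(b2,left), robot_in(rmB)} ⊆ S  — applicable
  S \ del = {ball_in(b1,rmC), free(right), robot_in(rmB)}
  ∪ add   = {ball_in(b1,rmC), ball_in(b2,rmB), free(left), free(right), robot_in(rmB)}

== RESULT ==
["ball_in(b1,rmC)", "ball_in(b2,rmB)", "free(left)", "free(right)", "robot_in(rmB)"]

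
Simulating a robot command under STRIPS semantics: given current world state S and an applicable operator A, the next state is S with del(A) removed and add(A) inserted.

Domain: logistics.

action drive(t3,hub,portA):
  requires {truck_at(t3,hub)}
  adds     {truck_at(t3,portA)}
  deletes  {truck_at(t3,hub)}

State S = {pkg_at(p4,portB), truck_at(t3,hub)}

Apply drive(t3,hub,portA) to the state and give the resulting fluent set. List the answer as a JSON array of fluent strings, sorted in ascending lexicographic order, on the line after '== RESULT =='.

Compute (S \ del) ∪ add:
  pre ⊆ S: {truck_at(t3,hub)} ⊆ S  — applicable
  S \ del = {pkg_at(p4,portB)}
  ∪ add   = {pkg_at(p4,portB), truck_at(t3,portA)}

== RESULT ==
["pkg_at(p4,portB)", "truck_at(t3,portA)"]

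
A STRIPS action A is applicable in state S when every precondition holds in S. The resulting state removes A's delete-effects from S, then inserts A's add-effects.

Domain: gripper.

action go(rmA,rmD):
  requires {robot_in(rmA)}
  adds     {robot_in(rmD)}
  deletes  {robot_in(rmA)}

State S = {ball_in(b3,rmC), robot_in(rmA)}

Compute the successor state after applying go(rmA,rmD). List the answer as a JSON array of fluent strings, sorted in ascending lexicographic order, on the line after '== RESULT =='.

Progress:
  pre ⊆ S: {robot_in(rmA)} ⊆ S  — applicable
  S \ del = {ball_in(b3,rmC)}
  ∪ add   = {ball_in(b3,rmC), robot_in(rmD)}

== RESULT ==
["ball_in(b3,rmC)", "robot_in(rmD)"]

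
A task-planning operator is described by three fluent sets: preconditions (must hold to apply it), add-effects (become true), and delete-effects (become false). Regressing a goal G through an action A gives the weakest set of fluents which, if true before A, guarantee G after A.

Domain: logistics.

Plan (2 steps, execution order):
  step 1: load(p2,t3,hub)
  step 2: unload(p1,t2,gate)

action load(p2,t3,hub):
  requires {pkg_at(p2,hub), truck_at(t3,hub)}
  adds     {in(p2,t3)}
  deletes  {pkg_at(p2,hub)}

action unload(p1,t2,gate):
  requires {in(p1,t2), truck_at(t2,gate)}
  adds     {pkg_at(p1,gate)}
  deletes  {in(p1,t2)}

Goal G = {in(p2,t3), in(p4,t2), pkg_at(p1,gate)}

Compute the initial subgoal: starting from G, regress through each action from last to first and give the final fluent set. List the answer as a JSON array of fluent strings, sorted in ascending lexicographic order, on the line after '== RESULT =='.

Regress step by step:
  through step 2 (unload(p1,t2,gate)): drop {pkg_at(p1,gate)}, keep {in(p2,t3), in(p4,t2)}, require {in(p1,t2), truck_at(t2,gate)}
    → {in(p1,t2), in(p2,t3), in(p4,t2), truck_at(t2,gate)}
  through step 1 (load(p2,t3,hub)): drop {in(p2,t3)}, keep {in(p1,t2), in(p4,t2), truck_at(t2,gate)}, require {pkg_at(p2,hub), truck_at(t3,hub)}
    → {in(p1,t2), in(p4,t2), pkg_at(p2,hub), truck_at(t2,gate), truck_at(t3,hub)}

== RESULT ==
["in(p1,t2)", "in(p4,t2)", "pkg_at(p2,hub)", "truck_at(t2,gate)", "truck_at(t3,hub)"]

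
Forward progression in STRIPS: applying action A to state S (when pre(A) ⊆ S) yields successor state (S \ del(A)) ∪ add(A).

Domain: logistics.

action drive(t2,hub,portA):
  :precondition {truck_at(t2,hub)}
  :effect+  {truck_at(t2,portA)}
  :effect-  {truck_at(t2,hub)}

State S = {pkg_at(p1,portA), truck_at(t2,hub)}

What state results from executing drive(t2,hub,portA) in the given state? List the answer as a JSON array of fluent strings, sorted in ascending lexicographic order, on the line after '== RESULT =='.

Progress:
  pre ⊆ S: {truck_at(t2,hub)} ⊆ S  — applicable
  S \ del = {pkg_at(p1,portA)}
  ∪ add   = {pkg_at(p1,portA), truck_at(t2,portA)}

== RESULT ==
["pkg_at(p1,portA)", "truck_at(t2,portA)"]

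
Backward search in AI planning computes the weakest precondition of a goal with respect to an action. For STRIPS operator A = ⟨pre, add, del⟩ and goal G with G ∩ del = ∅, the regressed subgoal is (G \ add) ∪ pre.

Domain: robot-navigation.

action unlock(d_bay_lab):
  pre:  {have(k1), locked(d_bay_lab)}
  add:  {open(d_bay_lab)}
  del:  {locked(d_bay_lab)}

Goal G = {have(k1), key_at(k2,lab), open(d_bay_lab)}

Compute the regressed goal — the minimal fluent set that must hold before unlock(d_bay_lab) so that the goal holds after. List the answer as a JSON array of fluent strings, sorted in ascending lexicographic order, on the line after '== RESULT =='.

Regress:
  G ∩ del = {}  (empty — regression defined)
  G \ add = {have(k1), key_at(k2,lab), open(d_bay_lab)} \ {open(d_bay_lab)} = {have(k1), key_at(k2,lab)}
  ∪ pre   = {have(k1), key_at(k2,lab)} ∪ {have(k1), locked(d_bay_lab)}
          = {have(k1), key_at(k2,lab), locked(d_bay_lab)}

== RESULT ==
["have(k1)", "key_at(k2,lab)", "locked(d_bay_lab)"]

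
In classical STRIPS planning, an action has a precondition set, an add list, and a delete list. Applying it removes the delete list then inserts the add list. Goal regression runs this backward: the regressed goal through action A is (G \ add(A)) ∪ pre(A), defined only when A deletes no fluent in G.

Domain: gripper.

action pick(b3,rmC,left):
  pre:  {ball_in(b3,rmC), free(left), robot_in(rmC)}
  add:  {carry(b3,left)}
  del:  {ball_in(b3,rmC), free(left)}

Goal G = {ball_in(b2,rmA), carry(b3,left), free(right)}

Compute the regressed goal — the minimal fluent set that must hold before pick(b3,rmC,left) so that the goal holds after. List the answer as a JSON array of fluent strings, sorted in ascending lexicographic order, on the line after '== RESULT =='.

Compute (G \ add) ∪ pre:
  G ∩ del = {}  (empty — regression defined)
  G \ add = {ball_in(b2,rmA), carry(b3,left), free(right)} \ {carry(b3,left)} = {ball_in(b2,rmA), free(right)}
  ∪ pre   = {ball_in(b2,rmA), free(right)} ∪ {ball_in(b3,rmC), free(left), robot_in(rmC)}
          = {ball_in(b2,rmA), ball_in(b3,rmC), free(left), free(right), robot_in(rmC)}

== RESULT ==
["ball_in(b2,rmA)", "ball_in(b3,rmC)", "free(left)", "free(right)", "robot_in(rmC)"]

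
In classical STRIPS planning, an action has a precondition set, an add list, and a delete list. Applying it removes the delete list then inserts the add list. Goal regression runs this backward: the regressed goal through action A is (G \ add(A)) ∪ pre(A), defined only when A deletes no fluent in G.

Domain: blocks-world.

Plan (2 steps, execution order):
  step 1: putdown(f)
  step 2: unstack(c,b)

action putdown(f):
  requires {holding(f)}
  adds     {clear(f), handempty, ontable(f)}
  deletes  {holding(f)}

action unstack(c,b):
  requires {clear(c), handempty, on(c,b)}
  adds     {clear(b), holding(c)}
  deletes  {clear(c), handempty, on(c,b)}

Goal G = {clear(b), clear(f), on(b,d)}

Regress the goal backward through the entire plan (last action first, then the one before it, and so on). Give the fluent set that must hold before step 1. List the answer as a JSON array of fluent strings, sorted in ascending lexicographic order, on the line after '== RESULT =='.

Work backward from the goal:
  through step 2 (unstack(c,b)): drop {clear(b)}, keep {clear(f), on(b,d)}, require {clear(c), handempty, on(c,b)}
    → {clear(c), clear(f), handempty, on(b,d), on(c,b)}
  through step 1 (putdown(f)): drop {clear(f), handempty}, keep {clear(c), on(b,d), on(c,b)}, require {holding(f)}
    → {clear(c), holding(f), on(b,d), on(c,b)}

== RESULT ==
["clear(c)", "holding(f)", "on(b,d)", "on(c,b)"]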